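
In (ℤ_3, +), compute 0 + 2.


Operation: addition mod 3
0 + 2 = (a + b) mod 3 with a = 0, b = 2

0 + 2 = 2


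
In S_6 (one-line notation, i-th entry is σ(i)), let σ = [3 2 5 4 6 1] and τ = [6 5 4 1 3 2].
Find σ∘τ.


σ∘τ: apply τ first, then σ
1 →τ 6 →σ 1
2 →τ 5 →σ 6
3 →τ 4 →σ 4
4 →τ 1 →σ 3
5 →τ 3 →σ 5
6 →τ 2 →σ 2

σ∘τ = [1 6 4 3 5 2]


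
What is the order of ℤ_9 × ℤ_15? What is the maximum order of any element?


|ℤ_9 × ℤ_15| = 9 × 15 = 135
Max element order = lcm(9,15) = 45
Cyclic? No (gcd=3)

|ℤ_9×ℤ_15| = 135, max element order = 45


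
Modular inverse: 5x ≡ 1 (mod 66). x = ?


Use the extended Euclidean algorithm to write 1 = 5·s + 66·t; then s mod 66 is the inverse.
Euclidean algorithm:
  5 = 0·66 + 5
  66 = 13·5 + 1
  5 = 5·1 + 0
gcd(5,66) = 1
Back-substitution gives: 5·(-13) + 66·(1) = 1
So 5⁻¹ ≡ -13 ≡ 53 (mod 66)
Check: 5 × 53 = 265 ≡ 1 (mod 66) ✓

5⁻¹ ≡ 53 (mod 66)


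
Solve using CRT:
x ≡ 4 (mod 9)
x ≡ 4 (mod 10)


m₁ = 9, m₂ = 10, gcd = 1, so CRT applies. M = m₁·m₂ = 90
Let M₁ = M/m₁ = 10, M₂ = M/m₂ = 9
Find y₁ ≡ M₁⁻¹ (mod m₁): 10⁻¹ ≡ 1 (mod 9)
Find y₂ ≡ M₂⁻¹ (mod m₂): 9⁻¹ ≡ 9 (mod 10)
x = a₁·M₁·y₁ + a₂·M₂·y₂ = 4·10·1 + 4·9·9 = 364
Reduce mod 90: x ≡ 4
Check: 4 mod 9 = 4 ✓, 4 mod 10 = 4 ✓

x ≡ 4 (mod 90)


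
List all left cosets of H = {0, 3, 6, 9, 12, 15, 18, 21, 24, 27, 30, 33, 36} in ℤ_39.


H = {0, 3, 6, 9, 12, 15, 18, 21, 24, 27, 30, 33, 36}, |H| = 13
Number of cosets = |G|/|H| = 39/13 = 3
0 + H = {0, 3, 6, 9, 12, 15, 18, 21, 24, 27, 30, 33, 36}
1 + H = {1, 4, 7, 10, 13, 16, 19, 22, 25, 28, 31, 34, 37}
2 + H = {2, 5, 8, 11, 14, 17, 20, 23, 26, 29, 32, 35, 38}

Cosets: 0+H={0,3,6,9,12,15,18,21,24,27,30,33,36}; 1+H={1,4,7,10,13,16,19,22,25,28,31,34,37}; 2+H={2,5,8,11,14,17,20,23,26,29,32,35,38}


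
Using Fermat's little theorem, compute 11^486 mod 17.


Fermat's little theorem: if p is prime and gcd(a,p)=1, then a^(p-1) ≡ 1 (mod p)
p = 17 is prime, gcd(11,17) = 1
Reduce exponent: 486 mod 16 = 6
So 11^486 ≡ 11^6 (mod 17)
11^6 mod 17 = 8

11^486 ≡ 8 (mod 17)


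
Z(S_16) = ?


Z(G) = {g ∈ G | gx = xg for all x ∈ G}
S_n is non-abelian for n ≥ 3; Z(S_16) is trivial

Z(S_16) = {e}


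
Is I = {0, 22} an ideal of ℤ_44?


Check ideal conditions for I = {0, 22} in ℤ_44:
(1) I is an additive subgroup? Yes
(2) For r ∈ ℤ_44 and a ∈ I: r·a ∈ I? Yes

Yes, I is an ideal of ℤ_44


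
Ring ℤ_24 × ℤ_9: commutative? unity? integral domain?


Direct product ring; commutative with unity (1,1); but (1,0)·(0,1) = (0,0) gives zero divisors, so not an integral domain
Commutative: Yes
Integral domain: No
Has unity: Yes

ℤ_24 × ℤ_9: Commutative=Yes, Unity=Yes


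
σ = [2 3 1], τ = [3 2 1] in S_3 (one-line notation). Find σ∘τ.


σ∘τ: apply τ first, then σ
1 →τ 3 →σ 1
2 →τ 2 →σ 3
3 →τ 1 →σ 2

σ∘τ = [1 3 2]


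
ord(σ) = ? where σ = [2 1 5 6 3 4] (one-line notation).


Cycle decomposition: (1 2) (3 5) (4 6)
Cycle lengths: 2, 2, 2
Order = lcm(2, 2, 2) = 2

ord(σ) = 2


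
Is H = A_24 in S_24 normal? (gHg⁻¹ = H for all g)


H = A_24 in S_24
A_24 has index 2 in S_24, and every subgroup of index 2 is normal

Yes, normal subgroup


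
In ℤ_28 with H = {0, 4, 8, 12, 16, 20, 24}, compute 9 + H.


9 + H = {9 + h (mod 28) : h ∈ H}
9+0=9, 9+4=13, 9+8=17, 9+12=21, 9+16=25, 9+20=1, 9+24=5
9 + H = {1, 5, 9, 13, 17, 21, 25} = 1 + H

9 + H = {1, 5, 9, 13, 17, 21, 25}


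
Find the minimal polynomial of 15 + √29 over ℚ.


Let α = 15 + √29. Then α - 15 = √29, so (α - 15)² = 29, giving α² - 30α + 196 = 0. Degree 2 and α ∉ ℚ, so this is the minimal polynomial.

Minimal polynomial: x² - 30x + 196


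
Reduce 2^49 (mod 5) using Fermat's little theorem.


Fermat's little theorem: if p is prime and gcd(a,p)=1, then a^(p-1) ≡ 1 (mod p)
p = 5 is prime, gcd(2,5) = 1
Reduce exponent: 49 mod 4 = 1
So 2^49 ≡ 2^1 (mod 5)
2^1 mod 5 = 2

2^49 ≡ 2 (mod 5)


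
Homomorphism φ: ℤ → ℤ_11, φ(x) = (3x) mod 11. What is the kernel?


Kernel = preimage of identity
ker(φ) = {x ∈ ℤ : 3x ≡ 0 (mod 11)}. gcd(3,11) = 1, so 3x ≡ 0 (mod 11) ⟺ x ≡ 0 (mod 11/1 = 11). Hence ker(φ) = 11ℤ

ker(φ) = 11ℤ


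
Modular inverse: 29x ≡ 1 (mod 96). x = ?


Use the extended Euclidean algorithm to write 1 = 29·s + 96·t; then s mod 96 is the inverse.
Euclidean algorithm:
  29 = 0·96 + 29
  96 = 3·29 + 9
  29 = 3·9 + 2
  9 = 4·2 + 1
  2 = 2·1 + 0
gcd(29,96) = 1
Back-substitution gives: 29·(-43) + 96·(13) = 1
So 29⁻¹ ≡ -43 ≡ 53 (mod 96)
Check: 29 × 53 = 1537 ≡ 1 (mod 96) ✓

29⁻¹ ≡ 53 (mod 96)


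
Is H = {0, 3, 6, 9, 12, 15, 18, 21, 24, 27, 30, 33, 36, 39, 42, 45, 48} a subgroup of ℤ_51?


Subgroup test for H = {0, 3, 6, 9, 12, 15, 18, 21, 24, 27, 30, 33, 36, 39, 42, 45, 48} in (ℤ_51, +):
(1) 0 ∈ H? Yes
(2) Closure: for all a,b ∈ H, (a+b) mod 51 ∈ H? Yes
(3) Inverses: for all a ∈ H, -a mod 51 ∈ H? Yes

Yes, H is a subgroup of ℤ_51


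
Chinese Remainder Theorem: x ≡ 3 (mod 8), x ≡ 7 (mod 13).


m₁ = 8, m₂ = 13, gcd = 1, so CRT applies. M = m₁·m₂ = 104
Let M₁ = M/m₁ = 13, M₂ = M/m₂ = 8
Find y₁ ≡ M₁⁻¹ (mod m₁): 13⁻¹ ≡ 5 (mod 8)
Find y₂ ≡ M₂⁻¹ (mod m₂): 8⁻¹ ≡ 5 (mod 13)
x = a₁·M₁·y₁ + a₂·M₂·y₂ = 3·13·5 + 7·8·5 = 475
Reduce mod 104: x ≡ 59
Check: 59 mod 8 = 3 ✓, 59 mod 13 = 7 ✓

x ≡ 59 (mod 104)


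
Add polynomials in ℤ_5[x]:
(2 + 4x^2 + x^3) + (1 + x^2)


Add coefficients mod 5:
x^0: 2 + 1 = 3 (mod 5)
x^1: 0 + 0 = 0 (mod 5)
x^2: 4 + 1 = 0 (mod 5)
x^3: 1 + 0 = 1 (mod 5)
Result: 3 + x^3

f + g = 3 + x^3


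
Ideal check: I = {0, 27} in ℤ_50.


Check ideal conditions for I = {0, 27} in ℤ_50:
(1) I is an additive subgroup? No
(2) For r ∈ ℤ_50 and a ∈ I: r·a ∈ I? No  [counterexample: r=2, a=27, r·a mod 50 = 4 ∉ I]

No, I is not an ideal of ℤ_50


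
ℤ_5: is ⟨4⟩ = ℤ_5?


g generates ℤ_n iff gcd(g, n) = 1
gcd(4, 5) = 1
Since gcd = 1, 4 is a generator.

Yes, 4 generates ℤ_5


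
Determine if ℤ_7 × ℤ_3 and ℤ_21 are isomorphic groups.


Comparing ℤ_7 × ℤ_3 and ℤ_21:
gcd(7,3) = 1, so ℤ_7 × ℤ_3 ≅ ℤ_21 (CRT)

Yes, ℤ_7 × ℤ_3 ≅ ℤ_21


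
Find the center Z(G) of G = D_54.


Z(G) = {g ∈ G | gx = xg for all x ∈ G}
For even n, Z(D_n) = {e, r^(n/2)}: the 180° rotation r^27 commutes with every reflection and rotation

Z(D_54) = {e, r^27}


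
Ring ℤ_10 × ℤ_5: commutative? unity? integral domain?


Direct product ring; commutative with unity (1,1); but (1,0)·(0,1) = (0,0) gives zero divisors, so not an integral domain
Commutative: Yes
Integral domain: No
Has unity: Yes

ℤ_10 × ℤ_5: Commutative=Yes, Unity=Yes


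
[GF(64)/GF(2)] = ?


GF(64) = GF(2^6), so the extension degree is 6

[GF(64)/GF(2)] = 6


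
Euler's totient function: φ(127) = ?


Factor n: 127 = 127
φ(n) = n · ∏(1 - 1/p) over distinct primes p | n
φ(127) = 127 · (1 - 1/127) = 126

φ(127) = 126


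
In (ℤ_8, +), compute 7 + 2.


Operation: addition mod 8
7 + 2 = (a + b) mod 8 with a = 7, b = 2

7 + 2 = 1


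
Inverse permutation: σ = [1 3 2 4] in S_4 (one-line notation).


To find σ⁻¹, swap domain and range:
σ(1) = 1 → σ⁻¹(1) = 1
σ(2) = 3 → σ⁻¹(3) = 2
σ(3) = 2 → σ⁻¹(2) = 3
σ(4) = 4 → σ⁻¹(4) = 4

σ⁻¹ = [1 3 2 4]


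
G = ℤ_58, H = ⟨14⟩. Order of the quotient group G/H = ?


|⟨14⟩| = n / gcd(14, 58) = 58 / 2 = 29
H is normal (ℤ_58 is abelian).
|G/H| = |G| / |H| = 58 / 29 = 2

|G/H| = 2


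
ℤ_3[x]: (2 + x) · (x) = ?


Expand and collect like terms; reduce coefficients mod 3:
x^0: 2·0 = 0 ≡ 0 (mod 3)
x^1: 2·1 + 1·0 = 2 ≡ 2 (mod 3)
x^2: 1·1 = 1 ≡ 1 (mod 3)
Result: 2x + x^2

f · g = 2x + x^2


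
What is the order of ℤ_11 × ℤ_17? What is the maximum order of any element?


|ℤ_11 × ℤ_17| = 11 × 17 = 187
Max element order = lcm(11,17) = 187
Cyclic? Yes (gcd=1)

|ℤ_11×ℤ_17| = 187, max element order = 187


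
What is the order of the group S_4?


|S_n| = n! (number of permutations of n symbols)
|S_4| = 4! = 24

|S_4| = 24


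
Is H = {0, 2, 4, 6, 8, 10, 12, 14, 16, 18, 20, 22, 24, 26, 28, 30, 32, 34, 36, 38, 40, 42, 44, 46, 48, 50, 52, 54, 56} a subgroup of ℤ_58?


Subgroup test for H = {0, 2, 4, 6, 8, 10, 12, 14, 16, 18, 20, 22, 24, 26, 28, 30, 32, 34, 36, 38, 40, 42, 44, 46, 48, 50, 52, 54, 56} in (ℤ_58, +):
(1) 0 ∈ H? Yes
(2) Closure: for all a,b ∈ H, (a+b) mod 58 ∈ H? Yes
(3) Inverses: for all a ∈ H, -a mod 58 ∈ H? Yes

Yes, H is a subgroup of ℤ_58


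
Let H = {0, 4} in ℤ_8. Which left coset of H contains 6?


6 + H = {6 + h (mod 8) : h ∈ H}
6+0=6, 6+4=2
6 + H = {2, 6} = 2 + H

6 + H = {2, 6}


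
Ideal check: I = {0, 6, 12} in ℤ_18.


Check ideal conditions for I = {0, 6, 12} in ℤ_18:
(1) I is an additive subgroup? Yes
(2) For r ∈ ℤ_18 and a ∈ I: r·a ∈ I? Yes

Yes, I is an ideal of ℤ_18


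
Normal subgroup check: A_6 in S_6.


H = A_6 in S_6
A_6 has index 2 in S_6, and every subgroup of index 2 is normal

Yes, normal subgroup


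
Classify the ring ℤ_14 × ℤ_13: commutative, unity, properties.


Direct product ring; commutative with unity (1,1); but (1,0)·(0,1) = (0,0) gives zero divisors, so not an integral domain
Commutative: Yes
Integral domain: No
Has unity: Yes

ℤ_14 × ℤ_13: Commutative=Yes, Unity=Yes


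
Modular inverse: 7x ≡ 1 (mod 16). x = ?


Use the extended Euclidean algorithm to write 1 = 7·s + 16·t; then s mod 16 is the inverse.
Euclidean algorithm:
  7 = 0·16 + 7
  16 = 2·7 + 2
  7 = 3·2 + 1
  2 = 2·1 + 0
gcd(7,16) = 1
Back-substitution gives: 7·(7) + 16·(-3) = 1
So 7⁻¹ ≡ 7 ≡ 7 (mod 16)
Check: 7 × 7 = 49 ≡ 1 (mod 16) ✓

7⁻¹ ≡ 7 (mod 16)


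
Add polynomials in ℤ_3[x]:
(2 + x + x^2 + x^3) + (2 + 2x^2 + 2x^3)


Add coefficients mod 3:
x^0: 2 + 2 = 1 (mod 3)
x^1: 1 + 0 = 1 (mod 3)
x^2: 1 + 2 = 0 (mod 3)
x^3: 1 + 2 = 0 (mod 3)
Result: 1 + x

f + g = 1 + x


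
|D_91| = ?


|D_n| = 2n (n rotations and n reflections)
|D_91| = 2×91 = 182

|D_91| = 182


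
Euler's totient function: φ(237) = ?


Factor n: 237 = 3 × 79
φ(n) = n · ∏(1 - 1/p) over distinct primes p | n
φ(237) = 237 · (1 - 1/3) · (1 - 1/79) = 156

φ(237) = 156


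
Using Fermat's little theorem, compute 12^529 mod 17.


Fermat's little theorem: if p is prime and gcd(a,p)=1, then a^(p-1) ≡ 1 (mod p)
p = 17 is prime, gcd(12,17) = 1
Reduce exponent: 529 mod 16 = 1
So 12^529 ≡ 12^1 (mod 17)
12^1 mod 17 = 12

12^529 ≡ 12 (mod 17)


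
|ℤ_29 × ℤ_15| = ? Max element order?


|ℤ_29 × ℤ_15| = 29 × 15 = 435
Max element order = lcm(29,15) = 435
Cyclic? Yes (gcd=1)

|ℤ_29×ℤ_15| = 435, max element order = 435


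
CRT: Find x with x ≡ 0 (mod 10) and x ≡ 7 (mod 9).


m₁ = 10, m₂ = 9, gcd = 1, so CRT applies. M = m₁·m₂ = 90
Let M₁ = M/m₁ = 9, M₂ = M/m₂ = 10
Find y₁ ≡ M₁⁻¹ (mod m₁): 9⁻¹ ≡ 9 (mod 10)
Find y₂ ≡ M₂⁻¹ (mod m₂): 10⁻¹ ≡ 1 (mod 9)
x = a₁·M₁·y₁ + a₂·M₂·y₂ = 0·9·9 + 7·10·1 = 70
Reduce mod 90: x ≡ 70
Check: 70 mod 10 = 0 ✓, 70 mod 9 = 7 ✓

x ≡ 70 (mod 90)


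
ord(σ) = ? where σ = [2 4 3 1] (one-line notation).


Cycle decomposition: (1 2 4)
Cycle lengths: 3
Order = lcm(3) = 3

ord(σ) = 3


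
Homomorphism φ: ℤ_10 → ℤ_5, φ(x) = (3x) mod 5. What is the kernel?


Kernel = preimage of identity
ker(φ) = {x ∈ ℤ_10 : 3x ≡ 0 (mod 5)}. Since 5 | 10, φ is well-defined. The kernel is the cyclic subgroup ⟨5⟩ of ℤ_10 (order 2), i.e. {0, 5}

ker(φ) = {0, 5}


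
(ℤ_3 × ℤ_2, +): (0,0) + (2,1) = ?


Operation: componentwise addition mod (3, 2)
(0,0) + (2,1) = ((a₁+b₁) mod 3, (a₂+b₂) mod 2) with a = (0,0), b = (2,1)

(0,0) + (2,1) = (2,1)


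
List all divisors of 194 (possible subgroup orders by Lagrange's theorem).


Lagrange's theorem: |H| divides |G|
|G| = 194
Divisors of 194: 1, 2, 97, 194

Possible subgroup orders: {1, 2, 97, 194}


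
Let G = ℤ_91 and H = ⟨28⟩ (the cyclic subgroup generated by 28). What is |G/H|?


|⟨28⟩| = n / gcd(28, 91) = 91 / 7 = 13
H is normal (ℤ_91 is abelian).
|G/H| = |G| / |H| = 91 / 13 = 7

|G/H| = 7


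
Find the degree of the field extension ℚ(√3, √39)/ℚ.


[ℚ(√3,√39):ℚ] = [ℚ(√3,√39):ℚ(√3)]·[ℚ(√3):ℚ] = 2·2 = 4

[ℚ(√3, √39)/ℚ] = 4


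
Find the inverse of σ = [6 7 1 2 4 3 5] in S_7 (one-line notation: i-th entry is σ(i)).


To find σ⁻¹, swap domain and range:
σ(1) = 6 → σ⁻¹(6) = 1
σ(2) = 7 → σ⁻¹(7) = 2
σ(3) = 1 → σ⁻¹(1) = 3
σ(4) = 2 → σ⁻¹(2) = 4
σ(5) = 4 → σ⁻¹(4) = 5
σ(6) = 3 → σ⁻¹(3) = 6
σ(7) = 5 → σ⁻¹(5) = 7

σ⁻¹ = [3 4 6 5 7 1 2]


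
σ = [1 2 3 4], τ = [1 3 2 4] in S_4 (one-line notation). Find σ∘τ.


σ∘τ: apply τ first, then σ
1 →τ 1 →σ 1
2 →τ 3 →σ 3
3 →τ 2 →σ 2
4 →τ 4 →σ 4

σ∘τ = [1 3 2 4]


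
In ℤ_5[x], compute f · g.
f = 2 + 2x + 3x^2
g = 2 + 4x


Expand and collect like terms; reduce coefficients mod 5:
x^0: 2·2 = 4 ≡ 4 (mod 5)
x^1: 2·4 + 2·2 = 12 ≡ 2 (mod 5)
x^2: 2·4 + 3·2 = 14 ≡ 4 (mod 5)
x^3: 3·4 = 12 ≡ 2 (mod 5)
Result: 4 + 2x + 4x^2 + 2x^3

f · g = 4 + 2x + 4x^2 + 2x^3


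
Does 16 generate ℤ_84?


g generates ℤ_n iff gcd(g, n) = 1
gcd(16, 84) = 4
Since gcd = 4 ≠ 1, ⟨16⟩ has order 21 < 84, so 16 is not a generator.

No, 16 does not generate ℤ_84


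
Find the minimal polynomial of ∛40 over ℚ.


∛40 satisfies x³ - 40 = 0, irreducible over ℚ (no rational root; 40 is not a perfect cube)

Minimal polynomial: x³ - 40


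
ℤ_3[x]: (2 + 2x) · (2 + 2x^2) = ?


Expand and collect like terms; reduce coefficients mod 3:
x^0: 2·2 = 4 ≡ 1 (mod 3)
x^1: 2·0 + 2·2 = 4 ≡ 1 (mod 3)
x^2: 2·2 + 2·0 = 4 ≡ 1 (mod 3)
x^3: 2·2 = 4 ≡ 1 (mod 3)
Result: 1 + x + x^2 + x^3

f · g = 1 + x + x^2 + x^3


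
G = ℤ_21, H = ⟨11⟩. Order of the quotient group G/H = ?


|⟨11⟩| = n / gcd(11, 21) = 21 / 1 = 21
H is normal (ℤ_21 is abelian).
|G/H| = |G| / |H| = 21 / 21 = 1

|G/H| = 1


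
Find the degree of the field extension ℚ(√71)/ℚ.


√71 has minimal polynomial x² - 71 (irreducible over ℚ since 71 is squarefree)

[ℚ(√71)/ℚ] = 2


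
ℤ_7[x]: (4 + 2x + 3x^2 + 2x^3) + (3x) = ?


Add coefficients mod 7:
x^0: 4 + 0 = 4 (mod 7)
x^1: 2 + 3 = 5 (mod 7)
x^2: 3 + 0 = 3 (mod 7)
x^3: 2 + 0 = 2 (mod 7)
Result: 4 + 5x + 3x^2 + 2x^3

f + g = 4 + 5x + 3x^2 + 2x^3


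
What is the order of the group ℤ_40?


ℤ_n has n elements.

|ℤ_40| = 40


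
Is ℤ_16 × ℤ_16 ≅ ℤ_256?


Comparing ℤ_16 × ℤ_16 and ℤ_256:
gcd(16,16) = 16 ≠ 1. Max element order in ℤ_16×ℤ_16 is lcm(16,16) = 16 < 256, so it has no element of order 256

No, ℤ_16 × ℤ_16 ≇ ℤ_256


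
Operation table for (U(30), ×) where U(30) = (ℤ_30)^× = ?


Elements: {1, 7, 11, 13, 17, 19, 23, 29}
Operation: multiplication mod 30
Entry (a, b) = (a × b) mod 30

Cayley table:
   |  1 |  7 | 11 | 13 | 17 | 19 | 23 | 29
 1 |  1 |  7 | 11 | 13 | 17 | 19 | 23 | 29
 7 |  7 | 19 | 17 |  1 | 29 | 13 | 11 | 23
11 | 11 | 17 |  1 | 23 |  7 | 29 | 13 | 19
13 | 13 |  1 | 23 | 19 | 11 |  7 | 29 | 17
17 | 17 | 29 |  7 | 11 | 19 | 23 |  1 | 13
19 | 19 | 13 | 29 |  7 | 23 |  1 | 17 | 11
23 | 23 | 11 | 13 | 29 |  1 | 17 | 19 |  7
29 | 29 | 23 | 19 | 17 | 13 | 11 |  7 |  1


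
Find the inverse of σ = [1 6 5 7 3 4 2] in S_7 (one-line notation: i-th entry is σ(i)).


To find σ⁻¹, swap domain and range:
σ(1) = 1 → σ⁻¹(1) = 1
σ(2) = 6 → σ⁻¹(6) = 2
σ(3) = 5 → σ⁻¹(5) = 3
σ(4) = 7 → σ⁻¹(7) = 4
σ(5) = 3 → σ⁻¹(3) = 5
σ(6) = 4 → σ⁻¹(4) = 6
σ(7) = 2 → σ⁻¹(2) = 7

σ⁻¹ = [1 7 5 6 3 2 4]


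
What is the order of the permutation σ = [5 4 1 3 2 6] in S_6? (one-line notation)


Cycle decomposition: (1 5 2 4 3)
Cycle lengths: 5
Order = lcm(5) = 5

ord(σ) = 5


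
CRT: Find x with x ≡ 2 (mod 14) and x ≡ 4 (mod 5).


m₁ = 14, m₂ = 5, gcd = 1, so CRT applies. M = m₁·m₂ = 70
Let M₁ = M/m₁ = 5, M₂ = M/m₂ = 14
Find y₁ ≡ M₁⁻¹ (mod m₁): 5⁻¹ ≡ 3 (mod 14)
Find y₂ ≡ M₂⁻¹ (mod m₂): 14⁻¹ ≡ 4 (mod 5)
x = a₁·M₁·y₁ + a₂·M₂·y₂ = 2·5·3 + 4·14·4 = 254
Reduce mod 70: x ≡ 44
Check: 44 mod 14 = 2 ✓, 44 mod 5 = 4 ✓

x ≡ 44 (mod 70)


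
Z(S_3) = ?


Z(G) = {g ∈ G | gx = xg for all x ∈ G}
S_n is non-abelian for n ≥ 3; Z(S_3) is trivial

Z(S_3) = {e}


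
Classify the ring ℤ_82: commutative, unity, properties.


ℤ_82 is a commutative ring with unity 1; 82 = 2×41 is composite, so 2·41 ≡ 0 gives zero divisors (not an integral domain)
Commutative: Yes
Integral domain: No
Has unity: Yes

ℤ_82: Commutative=Yes, Unity=Yes


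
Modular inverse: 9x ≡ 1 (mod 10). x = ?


Use the extended Euclidean algorithm to write 1 = 9·s + 10·t; then s mod 10 is the inverse.
Euclidean algorithm:
  9 = 0·10 + 9
  10 = 1·9 + 1
  9 = 9·1 + 0
gcd(9,10) = 1
Back-substitution gives: 9·(-1) + 10·(1) = 1
So 9⁻¹ ≡ -1 ≡ 9 (mod 10)
Check: 9 × 9 = 81 ≡ 1 (mod 10) ✓

9⁻¹ ≡ 9 (mod 10)


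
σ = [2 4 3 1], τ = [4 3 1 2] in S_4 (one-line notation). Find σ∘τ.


σ∘τ: apply τ first, then σ
1 →τ 4 →σ 1
2 →τ 3 →σ 3
3 →τ 1 →σ 2
4 →τ 2 →σ 4

σ∘τ = [1 3 2 4]


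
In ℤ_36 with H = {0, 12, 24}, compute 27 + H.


27 + H = {27 + h (mod 36) : h ∈ H}
27+0=27, 27+12=3, 27+24=15
27 + H = {3, 15, 27} = 3 + H

27 + H = {3, 15, 27}


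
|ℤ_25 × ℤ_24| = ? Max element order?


|ℤ_25 × ℤ_24| = 25 × 24 = 600
Max element order = lcm(25,24) = 600
Cyclic? Yes (gcd=1)

|ℤ_25×ℤ_24| = 600, max element order = 600


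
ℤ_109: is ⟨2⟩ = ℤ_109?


g generates ℤ_n iff gcd(g, n) = 1
gcd(2, 109) = 1
Since gcd = 1, 2 is a generator.

Yes, 2 generates ℤ_109


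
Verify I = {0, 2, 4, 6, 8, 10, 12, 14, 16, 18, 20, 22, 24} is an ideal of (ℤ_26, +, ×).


Check ideal conditions for I = {0, 2, 4, 6, 8, 10, 12, 14, 16, 18, 20, 22, 24} in ℤ_26:
(1) I is an additive subgroup? Yes
(2) For r ∈ ℤ_26 and a ∈ I: r·a ∈ I? Yes

Yes, I is an ideal of ℤ_26


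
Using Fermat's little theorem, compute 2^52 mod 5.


Fermat's little theorem: if p is prime and gcd(a,p)=1, then a^(p-1) ≡ 1 (mod p)
p = 5 is prime, gcd(2,5) = 1
Reduce exponent: 52 mod 4 = 0
So 2^52 ≡ 2^0 (mod 5)
2^0 = 1

2^52 ≡ 1 (mod 5)


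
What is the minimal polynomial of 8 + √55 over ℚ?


Let α = 8 + √55. Then α - 8 = √55, so (α - 8)² = 55, giving α² - 16α + 9 = 0. Degree 2 and α ∉ ℚ, so this is the minimal polynomial.

Minimal polynomial: x² - 16x + 9


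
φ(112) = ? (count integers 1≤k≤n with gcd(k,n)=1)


Factor n: 112 = 2^4 × 7
φ(n) = n · ∏(1 - 1/p) over distinct primes p | n
φ(112) = 112 · (1 - 1/2) · (1 - 1/7) = 48

φ(112) = 48


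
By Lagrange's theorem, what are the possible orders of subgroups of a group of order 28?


Lagrange's theorem: |H| divides |G|
|G| = 28
Divisors of 28: 1, 2, 4, 7, 14, 28

Possible subgroup orders: {1, 2, 4, 7, 14, 28}


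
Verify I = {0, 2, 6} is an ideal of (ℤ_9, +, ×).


Check ideal conditions for I = {0, 2, 6} in ℤ_9:
(1) I is an additive subgroup? No
(2) For r ∈ ℤ_9 and a ∈ I: r·a ∈ I? No  [counterexample: r=2, a=2, r·a mod 9 = 4 ∉ I]

No, I is not an ideal of ℤ_9


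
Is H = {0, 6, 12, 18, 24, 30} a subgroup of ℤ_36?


Subgroup test for H = {0, 6, 12, 18, 24, 30} in (ℤ_36, +):
(1) 0 ∈ H? Yes
(2) Closure: for all a,b ∈ H, (a+b) mod 36 ∈ H? Yes
(3) Inverses: for all a ∈ H, -a mod 36 ∈ H? Yes

Yes, H is a subgroup of ℤ_36


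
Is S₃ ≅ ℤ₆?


Comparing S₃ and ℤ₆:
S₃ is non-abelian, ℤ₆ is abelian

No, S₃ ≇ ℤ₆


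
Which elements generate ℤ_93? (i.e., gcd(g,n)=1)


g generates ℤ_n iff gcd(g,n) = 1
Prime factors of 93: 3, 31
Generators are g ∈ {1,...,92} not divisible by any of these primes.
Generators: {1, 2, 4, 5, 7, 8, 10, 11, 13, 14, 16, 17, 19, 20, 22, 23, 25, 26, 28, 29, 32, 34, 35, 37, 38, 40, 41, 43, 44, 46, 47, 49, 50, 52, 53, 55, 56, 58, 59, 61, 64, 65, 67, 68, 70, 71, 73, 74, 76, 77, 79, 80, 82, 83, 85, 86, 88, 89, 91, 92}
Number of generators = φ(93) = 60

Generators of ℤ_93 = {1, 2, 4, 5, 7, 8, 10, 11, 13, 14, 16, 17, 19, 20, 22, 23, 25, 26, 28, 29, 32, 34, 35, 37, 38, 40, 41, 43, 44, 46, 47, 49, 50, 52, 53, 55, 56, 58, 59, 61, 64, 65, 67, 68, 70, 71, 73, 74, 76, 77, 79, 80, 82, 83, 85, 86, 88, 89, 91, 92}


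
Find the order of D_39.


|D_n| = 2n (n rotations and n reflections)
|D_39| = 2×39 = 78

|D_39| = 78


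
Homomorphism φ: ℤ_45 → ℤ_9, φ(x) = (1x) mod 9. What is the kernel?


Kernel = preimage of identity
ker(φ) = {x ∈ ℤ_45 : 1x ≡ 0 (mod 9)}. Since 9 | 45, φ is well-defined. The kernel is the cyclic subgroup ⟨9⟩ of ℤ_45 (order 5), i.e. {0, 9, 18, 27, 36}

ker(φ) = {0, 9, 18, 27, 36}


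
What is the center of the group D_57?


Z(G) = {g ∈ G | gx = xg for all x ∈ G}
For odd n, Z(D_n) = {e}: no nontrivial rotation commutes with all reflections

Z(D_57) = {e}


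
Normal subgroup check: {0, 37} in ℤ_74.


H = {0, 37} in ℤ_74
ℤ_74 is abelian; every subgroup of an abelian group is normal

Yes, normal subgroup


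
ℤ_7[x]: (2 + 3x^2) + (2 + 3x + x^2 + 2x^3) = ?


Add coefficients mod 7:
x^0: 2 + 2 = 4 (mod 7)
x^1: 0 + 3 = 3 (mod 7)
x^2: 3 + 1 = 4 (mod 7)
x^3: 0 + 2 = 2 (mod 7)
Result: 4 + 3x + 4x^2 + 2x^3

f + g = 4 + 3x + 4x^2 + 2x^3


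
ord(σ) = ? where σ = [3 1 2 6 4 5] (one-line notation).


Cycle decomposition: (1 3 2) (4 6 5)
Cycle lengths: 3, 3
Order = lcm(3, 3) = 3

ord(σ) = 3


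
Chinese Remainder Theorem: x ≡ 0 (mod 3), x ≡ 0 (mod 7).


m₁ = 3, m₂ = 7, gcd = 1, so CRT applies. M = m₁·m₂ = 21
Let M₁ = M/m₁ = 7, M₂ = M/m₂ = 3
Find y₁ ≡ M₁⁻¹ (mod m₁): 7⁻¹ ≡ 1 (mod 3)
Find y₂ ≡ M₂⁻¹ (mod m₂): 3⁻¹ ≡ 5 (mod 7)
x = a₁·M₁·y₁ + a₂·M₂·y₂ = 0·7·1 + 0·3·5 = 0
Reduce mod 21: x ≡ 0
Check: 0 mod 3 = 0 ✓, 0 mod 7 = 0 ✓

x ≡ 0 (mod 21)


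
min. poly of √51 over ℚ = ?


√51 satisfies x² - 51 = 0, irreducible over ℚ since 51 is squarefree

Minimal polynomial: x² - 51


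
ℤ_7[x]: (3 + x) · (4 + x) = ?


Expand and collect like terms; reduce coefficients mod 7:
x^0: 3·4 = 12 ≡ 5 (mod 7)
x^1: 3·1 + 1·4 = 7 ≡ 0 (mod 7)
x^2: 1·1 = 1 ≡ 1 (mod 7)
Result: 5 + x^2

f · g = 5 + x^2


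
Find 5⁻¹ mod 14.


Use the extended Euclidean algorithm to write 1 = 5·s + 14·t; then s mod 14 is the inverse.
Euclidean algorithm:
  5 = 0·14 + 5
  14 = 2·5 + 4
  5 = 1·4 + 1
  4 = 4·1 + 0
gcd(5,14) = 1
Back-substitution gives: 5·(3) + 14·(-1) = 1
So 5⁻¹ ≡ 3 ≡ 3 (mod 14)
Check: 5 × 3 = 15 ≡ 1 (mod 14) ✓

5⁻¹ ≡ 3 (mod 14)


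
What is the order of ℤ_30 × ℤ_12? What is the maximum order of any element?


|ℤ_30 × ℤ_12| = 30 × 12 = 360
Max element order = lcm(30,12) = 60
Cyclic? No (gcd=6)

|ℤ_30×ℤ_12| = 360, max element order = 60


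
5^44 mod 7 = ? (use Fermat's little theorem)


Fermat's little theorem: if p is prime and gcd(a,p)=1, then a^(p-1) ≡ 1 (mod p)
p = 7 is prime, gcd(5,7) = 1
Reduce exponent: 44 mod 6 = 2
So 5^44 ≡ 5^2 (mod 7)
5^2 mod 7 = 4

5^44 ≡ 4 (mod 7)


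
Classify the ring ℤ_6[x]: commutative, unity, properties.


ℤ_6 has zero divisors (2·3 ≡ 0), and these lift to constant zero divisors in ℤ_6[x]; so not an integral domain
Commutative: Yes
Integral domain: No
Has unity: Yes

ℤ_6[x]: Commutative=Yes, Unity=Yes


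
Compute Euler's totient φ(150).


Factor n: 150 = 2 × 3 × 5^2
φ(n) = n · ∏(1 - 1/p) over distinct primes p | n
φ(150) = 150 · (1 - 1/2) · (1 - 1/3) · (1 - 1/5) = 40

φ(150) = 40


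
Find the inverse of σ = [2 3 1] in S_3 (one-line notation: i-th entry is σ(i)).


To find σ⁻¹, swap domain and range:
σ(1) = 2 → σ⁻¹(2) = 1
σ(2) = 3 → σ⁻¹(3) = 2
σ(3) = 1 → σ⁻¹(1) = 3

σ⁻¹ = [3 1 2]


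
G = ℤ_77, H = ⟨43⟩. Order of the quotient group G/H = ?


|⟨43⟩| = n / gcd(43, 77) = 77 / 1 = 77
H is normal (ℤ_77 is abelian).
|G/H| = |G| / |H| = 77 / 77 = 1

|G/H| = 1


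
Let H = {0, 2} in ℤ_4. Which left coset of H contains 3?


3 + H = {3 + h (mod 4) : h ∈ H}
3+0=3, 3+2=1
3 + H = {1, 3} = 1 + H

3 + H = {1, 3}


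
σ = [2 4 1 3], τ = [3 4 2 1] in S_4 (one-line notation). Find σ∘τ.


σ∘τ: apply τ first, then σ
1 →τ 3 →σ 1
2 →τ 4 →σ 3
3 →τ 2 →σ 4
4 →τ 1 →σ 2

σ∘τ = [1 3 4 2]


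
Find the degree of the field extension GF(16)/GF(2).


GF(16) = GF(2^4), so the extension degree is 4

[GF(16)/GF(2)] = 4


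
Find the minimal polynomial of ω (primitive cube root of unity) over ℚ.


ω satisfies x² + x + 1 = 0 (the cyclotomic polynomial Φ₃)

Minimal polynomial: x² + x + 1


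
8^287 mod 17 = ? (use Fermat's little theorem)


Fermat's little theorem: if p is prime and gcd(a,p)=1, then a^(p-1) ≡ 1 (mod p)
p = 17 is prime, gcd(8,17) = 1
Reduce exponent: 287 mod 16 = 15
So 8^287 ≡ 8^15 (mod 17)
8^15 mod 17 = 15

8^287 ≡ 15 (mod 17)


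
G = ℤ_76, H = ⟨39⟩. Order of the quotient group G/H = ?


|⟨39⟩| = n / gcd(39, 76) = 76 / 1 = 76
H is normal (ℤ_76 is abelian).
|G/H| = |G| / |H| = 76 / 76 = 1

|G/H| = 1


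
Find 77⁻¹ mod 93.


Use the extended Euclidean algorithm to write 1 = 77·s + 93·t; then s mod 93 is the inverse.
Euclidean algorithm:
  77 = 0·93 + 77
  93 = 1·77 + 16
  77 = 4·16 + 13
  16 = 1·13 + 3
  13 = 4·3 + 1
  3 = 3·1 + 0
gcd(77,93) = 1
Back-substitution gives: 77·(29) + 93·(-24) = 1
So 77⁻¹ ≡ 29 ≡ 29 (mod 93)
Check: 77 × 29 = 2233 ≡ 1 (mod 93) ✓

77⁻¹ ≡ 29 (mod 93)


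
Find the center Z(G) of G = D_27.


Z(G) = {g ∈ G | gx = xg for all x ∈ G}
For odd n, Z(D_n) = {e}: no nontrivial rotation commutes with all reflections

Z(D_27) = {e}


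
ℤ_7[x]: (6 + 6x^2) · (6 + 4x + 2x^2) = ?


Expand and collect like terms; reduce coefficients mod 7:
x^0: 6·6 = 36 ≡ 1 (mod 7)
x^1: 6·4 + 0·6 = 24 ≡ 3 (mod 7)
x^2: 6·2 + 0·4 + 6·6 = 48 ≡ 6 (mod 7)
x^3: 0·2 + 6·4 = 24 ≡ 3 (mod 7)
x^4: 6·2 = 12 ≡ 5 (mod 7)
Result: 1 + 3x + 6x^2 + 3x^3 + 5x^4

f · g = 1 + 3x + 6x^2 + 3x^3 + 5x^4


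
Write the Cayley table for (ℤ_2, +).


Elements: {0, 1}
Operation: addition mod 2
Entry (a, b) = (a + b) mod 2

Cayley table:
  | 0 | 1
0 | 0 | 1
1 | 1 | 0


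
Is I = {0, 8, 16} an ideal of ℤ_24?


Check ideal conditions for I = {0, 8, 16} in ℤ_24:
(1) I is an additive subgroup? Yes
(2) For r ∈ ℤ_24 and a ∈ I: r·a ∈ I? Yes

Yes, I is an ideal of ℤ_24


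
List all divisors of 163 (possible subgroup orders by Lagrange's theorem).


Lagrange's theorem: |H| divides |G|
|G| = 163
Divisors of 163: 1, 163

Possible subgroup orders: {1, 163}


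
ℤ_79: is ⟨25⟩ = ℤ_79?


g generates ℤ_n iff gcd(g, n) = 1
gcd(25, 79) = 1
Since gcd = 1, 25 is a generator.

Yes, 25 generates ℤ_79


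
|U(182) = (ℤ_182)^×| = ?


U(n) is the group of units mod n; |U(n)| = φ(n)
|U(182)| = φ(182) = 72

|U(182) = (ℤ_182)^×| = 72


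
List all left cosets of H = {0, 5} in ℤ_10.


H = {0, 5}, |H| = 2
Number of cosets = |G|/|H| = 10/2 = 5
0 + H = {0, 5}
1 + H = {1, 6}
2 + H = {2, 7}
3 + H = {3, 8}
4 + H = {4, 9}

Cosets: 0+H={0,5}; 1+H={1,6}; 2+H={2,7}; 3+H={3,8}; 4+H={4,9}


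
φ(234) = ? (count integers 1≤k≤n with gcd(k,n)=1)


Factor n: 234 = 2 × 3^2 × 13
φ(n) = n · ∏(1 - 1/p) over distinct primes p | n
φ(234) = 234 · (1 - 1/2) · (1 - 1/3) · (1 - 1/13) = 72

φ(234) = 72


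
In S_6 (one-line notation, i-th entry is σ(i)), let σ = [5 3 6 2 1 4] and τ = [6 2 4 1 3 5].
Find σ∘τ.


σ∘τ: apply τ first, then σ
1 →τ 6 →σ 4
2 →τ 2 →σ 3
3 →τ 4 →σ 2
4 →τ 1 →σ 5
5 →τ 3 →σ 6
6 →τ 5 →σ 1

σ∘τ = [4 3 2 5 6 1]


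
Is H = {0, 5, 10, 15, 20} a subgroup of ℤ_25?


Subgroup test for H = {0, 5, 10, 15, 20} in (ℤ_25, +):
(1) 0 ∈ H? Yes
(2) Closure: for all a,b ∈ H, (a+b) mod 25 ∈ H? Yes
(3) Inverses: for all a ∈ H, -a mod 25 ∈ H? Yes

Yes, H is a subgroup of ℤ_25


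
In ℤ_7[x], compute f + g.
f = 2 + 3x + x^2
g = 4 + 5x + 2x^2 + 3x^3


Add coefficients mod 7:
x^0: 2 + 4 = 6 (mod 7)
x^1: 3 + 5 = 1 (mod 7)
x^2: 1 + 2 = 3 (mod 7)
x^3: 0 + 3 = 3 (mod 7)
Result: 6 + x + 3x^2 + 3x^3

f + g = 6 + x + 3x^2 + 3x^3


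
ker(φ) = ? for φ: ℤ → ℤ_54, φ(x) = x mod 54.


Kernel = preimage of identity
ker(φ) = {x ∈ ℤ : x ≡ 0 (mod 54)} = 54ℤ = {0, ±54, ±108, ...}

ker(φ) = 54ℤ


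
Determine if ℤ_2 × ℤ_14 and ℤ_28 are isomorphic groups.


Comparing ℤ_2 × ℤ_14 and ℤ_28:
gcd(2,14) = 2 ≠ 1. Max element order in ℤ_2×ℤ_14 is lcm(2,14) = 14 < 28, so it has no element of order 28

No, ℤ_2 × ℤ_14 ≇ ℤ_28


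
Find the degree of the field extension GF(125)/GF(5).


GF(125) = GF(5^3), so the extension degree is 3

[GF(125)/GF(5)] = 3


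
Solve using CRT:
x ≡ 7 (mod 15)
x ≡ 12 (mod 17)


m₁ = 15, m₂ = 17, gcd = 1, so CRT applies. M = m₁·m₂ = 255
Let M₁ = M/m₁ = 17, M₂ = M/m₂ = 15
Find y₁ ≡ M₁⁻¹ (mod m₁): 17⁻¹ ≡ 8 (mod 15)
Find y₂ ≡ M₂⁻¹ (mod m₂): 15⁻¹ ≡ 8 (mod 17)
x = a₁·M₁·y₁ + a₂·M₂·y₂ = 7·17·8 + 12·15·8 = 2392
Reduce mod 255: x ≡ 97
Check: 97 mod 15 = 7 ✓, 97 mod 17 = 12 ✓

x ≡ 97 (mod 255)


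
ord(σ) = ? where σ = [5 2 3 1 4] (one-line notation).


Cycle decomposition: (1 5 4)
Cycle lengths: 3
Order = lcm(3) = 3

ord(σ) = 3


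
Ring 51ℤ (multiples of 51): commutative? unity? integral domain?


51ℤ is a commutative ring under +,× but has no multiplicative identity (1 ∉ 51ℤ); it has no zero divisors, but without unity it is not an integral domain
Commutative: Yes
Integral domain: No
Has unity: No

51ℤ (multiples of 51): Commutative=Yes, Unity=No


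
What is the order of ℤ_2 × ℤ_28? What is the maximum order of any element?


|ℤ_2 × ℤ_28| = 2 × 28 = 56
Max element order = lcm(2,28) = 28
Cyclic? No (gcd=2)

|ℤ_2×ℤ_28| = 56, max element order = 28


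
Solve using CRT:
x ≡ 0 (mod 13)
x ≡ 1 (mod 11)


m₁ = 13, m₂ = 11, gcd = 1, so CRT applies. M = m₁·m₂ = 143
Let M₁ = M/m₁ = 11, M₂ = M/m₂ = 13
Find y₁ ≡ M₁⁻¹ (mod m₁): 11⁻¹ ≡ 6 (mod 13)
Find y₂ ≡ M₂⁻¹ (mod m₂): 13⁻¹ ≡ 6 (mod 11)
x = a₁·M₁·y₁ + a₂·M₂·y₂ = 0·11·6 + 1·13·6 = 78
Reduce mod 143: x ≡ 78
Check: 78 mod 13 = 0 ✓, 78 mod 11 = 1 ✓

x ≡ 78 (mod 143)


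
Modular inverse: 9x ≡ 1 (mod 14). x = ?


Use the extended Euclidean algorithm to write 1 = 9·s + 14·t; then s mod 14 is the inverse.
Euclidean algorithm:
  9 = 0·14 + 9
  14 = 1·9 + 5
  9 = 1·5 + 4
  5 = 1·4 + 1
  4 = 4·1 + 0
gcd(9,14) = 1
Back-substitution gives: 9·(-3) + 14·(2) = 1
So 9⁻¹ ≡ -3 ≡ 11 (mod 14)
Check: 9 × 11 = 99 ≡ 1 (mod 14) ✓

9⁻¹ ≡ 11 (mod 14)


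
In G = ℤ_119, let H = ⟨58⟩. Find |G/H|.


|⟨58⟩| = n / gcd(58, 119) = 119 / 1 = 119
H is normal (ℤ_119 is abelian).
|G/H| = |G| / |H| = 119 / 119 = 1

|G/H| = 1


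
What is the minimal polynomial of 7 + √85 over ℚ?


Let α = 7 + √85. Then α - 7 = √85, so (α - 7)² = 85, giving α² - 14α - 36 = 0. Degree 2 and α ∉ ℚ, so this is the minimal polynomial.

Minimal polynomial: x² - 14x - 36


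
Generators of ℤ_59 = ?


g generates ℤ_n iff gcd(g,n) = 1
Prime factors of 59: 59
Generators are g ∈ {1,...,58} not divisible by any of these primes.
Generators: {1, 2, 3, 4, 5, 6, 7, 8, 9, 10, 11, 12, 13, 14, 15, 16, 17, 18, 19, 20, 21, 22, 23, 24, 25, 26, 27, 28, 29, 30, 31, 32, 33, 34, 35, 36, 37, 38, 39, 40, 41, 42, 43, 44, 45, 46, 47, 48, 49, 50, 51, 52, 53, 54, 55, 56, 57, 58}
Number of generators = φ(59) = 58

Generators of ℤ_59 = {1, 2, 3, 4, 5, 6, 7, 8, 9, 10, 11, 12, 13, 14, 15, 16, 17, 18, 19, 20, 21, 22, 23, 24, 25, 26, 27, 28, 29, 30, 31, 32, 33, 34, 35, 36, 37, 38, 39, 40, 41, 42, 43, 44, 45, 46, 47, 48, 49, 50, 51, 52, 53, 54, 55, 56, 57, 58}


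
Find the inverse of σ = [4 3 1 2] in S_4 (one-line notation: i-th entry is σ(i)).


To find σ⁻¹, swap domain and range:
σ(1) = 4 → σ⁻¹(4) = 1
σ(2) = 3 → σ⁻¹(3) = 2
σ(3) = 1 → σ⁻¹(1) = 3
σ(4) = 2 → σ⁻¹(2) = 4

σ⁻¹ = [3 4 2 1]


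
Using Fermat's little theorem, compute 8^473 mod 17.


Fermat's little theorem: if p is prime and gcd(a,p)=1, then a^(p-1) ≡ 1 (mod p)
p = 17 is prime, gcd(8,17) = 1
Reduce exponent: 473 mod 16 = 9
So 8^473 ≡ 8^9 (mod 17)
8^9 mod 17 = 8

8^473 ≡ 8 (mod 17)


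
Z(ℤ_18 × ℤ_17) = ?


Z(G) = {g ∈ G | gx = xg for all x ∈ G}
Direct product of abelian groups is abelian, so Z(G) = G

Z(ℤ_18 × ℤ_17) = ℤ_18 × ℤ_17


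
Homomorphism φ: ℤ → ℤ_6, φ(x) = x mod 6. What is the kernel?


Kernel = preimage of identity
ker(φ) = {x ∈ ℤ : x ≡ 0 (mod 6)} = 6ℤ = {0, ±6, ±12, ...}

ker(φ) = 6ℤ


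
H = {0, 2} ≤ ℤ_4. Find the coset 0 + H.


0 + H = {0 + h (mod 4) : h ∈ H}
0+0=0, 0+2=2

0 + H = {0, 2}


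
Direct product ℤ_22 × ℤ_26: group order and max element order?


|ℤ_22 × ℤ_26| = 22 × 26 = 572
Max element order = lcm(22,26) = 286
Cyclic? No (gcd=2)

|ℤ_22×ℤ_26| = 572, max element order = 286


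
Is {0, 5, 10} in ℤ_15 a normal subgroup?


H = {0, 5, 10} in ℤ_15
ℤ_15 is abelian; every subgroup of an abelian group is normal

Yes, normal subgroup


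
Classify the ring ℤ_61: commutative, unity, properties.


ℤ_61 is a commutative ring with unity 1; 61 is prime, so ℤ_61 is a field (hence an integral domain)
Commutative: Yes
Integral domain: Yes
Has unity: Yes

ℤ_61: Commutative=Yes, Unity=Yes


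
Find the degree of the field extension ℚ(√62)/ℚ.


√62 has minimal polynomial x² - 62 (irreducible over ℚ since 62 is squarefree)

[ℚ(√62)/ℚ] = 2


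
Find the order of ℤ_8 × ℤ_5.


|A × B| = |A| · |B|
|ℤ_8 × ℤ_5| = 8 × 5 = 40

|ℤ_8 × ℤ_5| = 40


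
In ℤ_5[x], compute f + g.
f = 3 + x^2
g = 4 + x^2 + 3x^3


Add coefficients mod 5:
x^0: 3 + 4 = 2 (mod 5)
x^1: 0 + 0 = 0 (mod 5)
x^2: 1 + 1 = 2 (mod 5)
x^3: 0 + 3 = 3 (mod 5)
Result: 2 + 2x^2 + 3x^3

f + g = 2 + 2x^2 + 3x^3


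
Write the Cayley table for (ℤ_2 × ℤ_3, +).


Elements: {(0,0), (0,1), (0,2), (1,0), (1,1), (1,2)}
Operation: componentwise addition mod (2, 3)
Entry (a, b) = ((a₁+b₁) mod 2, (a₂+b₂) mod 3)

Cayley table:
      | (0,0) | (0,1) | (0,2) | (1,0) | (1,1) | (1,2)
(0,0) | (0,0) | (0,1) | (0,2) | (1,0) | (1,1) | (1,2)
(0,1) | (0,1) | (0,2) | (0,0) | (1,1) | (1,2) | (1,0)
(0,2) | (0,2) | (0,0) | (0,1) | (1,2) | (1,0) | (1,1)
(1,0) | (1,0) | (1,1) | (1,2) | (0,0) | (0,1) | (0,2)
(1,1) | (1,1) | (1,2) | (1,0) | (0,1) | (0,2) | (0,0)
(1,2) | (1,2) | (1,0) | (1,1) | (0,2) | (0,0) | (0,1)


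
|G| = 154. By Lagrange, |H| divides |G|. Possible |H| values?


Lagrange's theorem: |H| divides |G|
|G| = 154
Divisors of 154: 1, 2, 7, 11, 14, 22, 77, 154

Possible subgroup orders: {1, 2, 7, 11, 14, 22, 77, 154}


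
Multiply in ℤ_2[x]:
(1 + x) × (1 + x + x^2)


Expand and collect like terms; reduce coefficients mod 2:
x^0: 1·1 = 1 ≡ 1 (mod 2)
x^1: 1·1 + 1·1 = 2 ≡ 0 (mod 2)
x^2: 1·1 + 1·1 = 2 ≡ 0 (mod 2)
x^3: 1·1 = 1 ≡ 1 (mod 2)
Result: 1 + x^3

f · g = 1 + x^3


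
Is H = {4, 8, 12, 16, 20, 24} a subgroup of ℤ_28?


Subgroup test for H = {4, 8, 12, 16, 20, 24} in (ℤ_28, +):
(1) 0 ∈ H? No
(2) Closure: for all a,b ∈ H, (a+b) mod 28 ∈ H? No  [counterexample: 4 + 24 = 0 ∉ H]
(3) Inverses: for all a ∈ H, -a mod 28 ∈ H? Yes

No, H is not a subgroup of ℤ_28


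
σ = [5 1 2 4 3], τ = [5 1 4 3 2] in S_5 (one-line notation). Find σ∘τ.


σ∘τ: apply τ first, then σ
1 →τ 5 →σ 3
2 →τ 1 →σ 5
3 →τ 4 →σ 4
4 →τ 3 →σ 2
5 →τ 2 →σ 1

σ∘τ = [3 5 4 2 1]


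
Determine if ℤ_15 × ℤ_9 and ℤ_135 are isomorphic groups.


Comparing ℤ_15 × ℤ_9 and ℤ_135:
gcd(15,9) = 3 ≠ 1. Max element order in ℤ_15×ℤ_9 is lcm(15,9) = 45 < 135, so it has no element of order 135

No, ℤ_15 × ℤ_9 ≇ ℤ_135


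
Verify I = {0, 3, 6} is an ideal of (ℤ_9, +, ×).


Check ideal conditions for I = {0, 3, 6} in ℤ_9:
(1) I is an additive subgroup? Yes
(2) For r ∈ ℤ_9 and a ∈ I: r·a ∈ I? Yes

Yes, I is an ideal of ℤ_9


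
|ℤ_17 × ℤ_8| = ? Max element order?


|ℤ_17 × ℤ_8| = 17 × 8 = 136
Max element order = lcm(17,8) = 136
Cyclic? Yes (gcd=1)

|ℤ_17×ℤ_8| = 136, max element order = 136


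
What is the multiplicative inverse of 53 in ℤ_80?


Use the extended Euclidean algorithm to write 1 = 53·s + 80·t; then s mod 80 is the inverse.
Euclidean algorithm:
  53 = 0·80 + 53
  80 = 1·53 + 27
  53 = 1·27 + 26
  27 = 1·26 + 1
  26 = 26·1 + 0
gcd(53,80) = 1
Back-substitution gives: 53·(-3) + 80·(2) = 1
So 53⁻¹ ≡ -3 ≡ 77 (mod 80)
Check: 53 × 77 = 4081 ≡ 1 (mod 80) ✓

53⁻¹ ≡ 77 (mod 80)


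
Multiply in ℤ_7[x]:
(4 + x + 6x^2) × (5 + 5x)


Expand and collect like terms; reduce coefficients mod 7:
x^0: 4·5 = 20 ≡ 6 (mod 7)
x^1: 4·5 + 1·5 = 25 ≡ 4 (mod 7)
x^2: 1·5 + 6·5 = 35 ≡ 0 (mod 7)
x^3: 6·5 = 30 ≡ 2 (mod 7)
Result: 6 + 4x + 2x^3

f · g = 6 + 4x + 2x^3


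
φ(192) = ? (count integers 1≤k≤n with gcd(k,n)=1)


Factor n: 192 = 2^6 × 3
φ(n) = n · ∏(1 - 1/p) over distinct primes p | n
φ(192) = 192 · (1 - 1/2) · (1 - 1/3) = 64

φ(192) = 64


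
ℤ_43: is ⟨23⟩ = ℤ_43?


g generates ℤ_n iff gcd(g, n) = 1
gcd(23, 43) = 1
Since gcd = 1, 23 is a generator.

Yes, 23 generates ℤ_43


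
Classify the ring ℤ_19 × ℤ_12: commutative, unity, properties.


Direct product ring; commutative with unity (1,1); but (1,0)·(0,1) = (0,0) gives zero divisors, so not an integral domain
Commutative: Yes
Integral domain: No
Has unity: Yes

ℤ_19 × ℤ_12: Commutative=Yes, Unity=Yes


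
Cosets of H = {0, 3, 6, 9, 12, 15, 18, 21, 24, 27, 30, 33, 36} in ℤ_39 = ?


H = {0, 3, 6, 9, 12, 15, 18, 21, 24, 27, 30, 33, 36}, |H| = 13
Number of cosets = |G|/|H| = 39/13 = 3
0 + H = {0, 3, 6, 9, 12, 15, 18, 21, 24, 27, 30, 33, 36}
1 + H = {1, 4, 7, 10, 13, 16, 19, 22, 25, 28, 31, 34, 37}
2 + H = {2, 5, 8, 11, 14, 17, 20, 23, 26, 29, 32, 35, 38}

Cosets: 0+H={0,3,6,9,12,15,18,21,24,27,30,33,36}; 1+H={1,4,7,10,13,16,19,22,25,28,31,34,37}; 2+H={2,5,8,11,14,17,20,23,26,29,32,35,38}


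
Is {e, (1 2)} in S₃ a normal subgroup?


H = {e, (1 2)} in S₃
(1 3)(1 2)(1 3)⁻¹ = (2 3) ∉ {e, (1 2)}, so it is not normal

No, not a normal subgroup


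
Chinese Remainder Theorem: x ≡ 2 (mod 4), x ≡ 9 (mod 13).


m₁ = 4, m₂ = 13, gcd = 1, so CRT applies. M = m₁·m₂ = 52
Let M₁ = M/m₁ = 13, M₂ = M/m₂ = 4
Find y₁ ≡ M₁⁻¹ (mod m₁): 13⁻¹ ≡ 1 (mod 4)
Find y₂ ≡ M₂⁻¹ (mod m₂): 4⁻¹ ≡ 10 (mod 13)
x = a₁·M₁·y₁ + a₂·M₂·y₂ = 2·13·1 + 9·4·10 = 386
Reduce mod 52: x ≡ 22
Check: 22 mod 4 = 2 ✓, 22 mod 13 = 9 ✓

x ≡ 22 (mod 52)
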